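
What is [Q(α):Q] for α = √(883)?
[Q(α):Q] = 2

[Q(α):Q] equals the degree of the minimal polynomial of α. Here α^2 = 883 and x^2 - 883 is irreducible (d = 883 is squarefree, ≠ 1, hence not a square), so deg(m_α) = 2. Thus [Q(α):Q] = 2.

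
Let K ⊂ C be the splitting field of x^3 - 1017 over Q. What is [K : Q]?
[K : Q] = 6

The roots of x^3 - 1017 are ∛1017, ω∛1017, ω^2∛1017 where ω = e^(2πi/3) is a primitive cube root of unity, so K = Q(∛1017, ω). Now [Q(∛1017):Q] = 3 (since 1017 is not a perfect cube, x^3 - 1017 is irreducible) and [Q(ω):Q] = 2. Both 2 and 3 divide [K:Q], and [K:Q] ≤ 3·2 = 6, so [K:Q] = 6. (Equivalently: Q(∛1017) ⊂ R but ω ∉ R, so [K : Q(∛1017)] = 2.)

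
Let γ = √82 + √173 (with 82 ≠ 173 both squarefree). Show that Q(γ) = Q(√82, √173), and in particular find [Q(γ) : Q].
[Q(γ) : Q] = 4 (equivalently, Q(γ) = Q(√82, √173))

Obviously Q(γ) ⊆ Q(√82, √173), and [Q(√82, √173):Q] = 4 (since 82, 173 are distinct squarefree integers > 1 with 14186 not a perfect square). To show equality we compute the minimal polynomial of γ. From γ = √82 + √173: γ^2 = 82 + 2√(14186) + 173 = 255 + 2√(14186), so γ^2 - 255 = 2√(14186); squaring, (γ^2 - 255)^2 = 4·14186, i.e. γ^4 - 510γ^2 + 65025 - 56744 = 0, i.e. γ^4 - 510γ^2 + 8281 = 0. So γ is a root of x^4 - 510x^2 + 8281. This polynomial is irreducible over Q: it has no rational root (each ±√82 ± √173 is irrational), and any factorization into two quadratics over Q would force √(14186) ∈ Q (pairing opposite roots) or √82, √173 ∈ Q (other pairings), all impossible. Hence [Q(γ):Q] = 4 = [Q(√82, √173):Q], so Q(γ) = Q(√82, √173).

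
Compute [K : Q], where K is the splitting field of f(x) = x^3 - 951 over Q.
[K : Q] = 6

The roots of x^3 - 951 are ∛951, ω∛951, ω^2∛951 where ω = e^(2πi/3) is a primitive cube root of unity, so K = Q(∛951, ω). Now [Q(∛951):Q] = 3 (since 951 is not a perfect cube, x^3 - 951 is irreducible) and [Q(ω):Q] = 2. Both 2 and 3 divide [K:Q], and [K:Q] ≤ 3·2 = 6, so [K:Q] = 6. (Equivalently: Q(∛951) ⊂ R but ω ∉ R, so [K : Q(∛951)] = 2.)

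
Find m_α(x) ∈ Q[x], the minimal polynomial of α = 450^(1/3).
m_α(x) = x^3 - 450

α satisfies α^3 = 450, so x^3 - 450 annihilates α. By the rational root test, a rational root p/q (in lowest terms) of x^3 - 450 would satisfy p^3 = 450 q^3, forcing q = 1 and p^3 = 450; but 450 is not a perfect cube, contradiction. A monic cubic over Q with no rational root is irreducible (any nontrivial factorization would include a linear factor). Hence x^3 - 450 is the minimal polynomial of α, and in particular [Q(α):Q] = 3.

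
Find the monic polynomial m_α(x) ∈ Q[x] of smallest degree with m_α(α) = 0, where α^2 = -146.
m_α(x) = x^2 + 146

α satisfies α^2 + 146 = 0, so x^2 + 146 annihilates α. Since d = -146 is squarefree and ≠ 1, it is not a perfect square in Q, so x^2 + 146 has no rational root and is therefore irreducible over Q (a degree-2 polynomial over a field is irreducible iff it has no root). Hence m_α(x) = x^2 + 146.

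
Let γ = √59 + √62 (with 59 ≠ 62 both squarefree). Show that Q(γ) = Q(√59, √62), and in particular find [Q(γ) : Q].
[Q(γ) : Q] = 4 (equivalently, Q(γ) = Q(√59, √62))

Obviously Q(γ) ⊆ Q(√59, √62), and [Q(√59, √62):Q] = 4 (since 59, 62 are distinct squarefree integers > 1 with 3658 not a perfect square). To show equality we compute the minimal polynomial of γ. From γ = √59 + √62: γ^2 = 59 + 2√(3658) + 62 = 121 + 2√(3658), so γ^2 - 121 = 2√(3658); squaring, (γ^2 - 121)^2 = 4·3658, i.e. γ^4 - 242γ^2 + 14641 - 14632 = 0, i.e. γ^4 - 242γ^2 + 9 = 0. So γ is a root of x^4 - 242x^2 + 9. This polynomial is irreducible over Q: it has no rational root (each ±√59 ± √62 is irrational), and any factorization into two quadratics over Q would force √(3658) ∈ Q (pairing opposite roots) or √59, √62 ∈ Q (other pairings), all impossible. Hence [Q(γ):Q] = 4 = [Q(√59, √62):Q], so Q(γ) = Q(√59, √62).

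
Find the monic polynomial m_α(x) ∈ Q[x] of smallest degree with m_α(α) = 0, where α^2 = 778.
m_α(x) = x^2 - 778

α satisfies α^2 - 778 = 0, so x^2 - 778 annihilates α. Since d = 778 is squarefree and ≠ 1, it is not a perfect square in Q, so x^2 - 778 has no rational root and is therefore irreducible over Q (a degree-2 polynomial over a field is irreducible iff it has no root). Hence m_α(x) = x^2 - 778.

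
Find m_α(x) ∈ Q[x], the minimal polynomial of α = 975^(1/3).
m_α(x) = x^3 - 975

α satisfies α^3 = 975, so x^3 - 975 annihilates α. By the rational root test, a rational root p/q (in lowest terms) of x^3 - 975 would satisfy p^3 = 975 q^3, forcing q = 1 and p^3 = 975; but 975 is not a perfect cube, contradiction. A monic cubic over Q with no rational root is irreducible (any nontrivial factorization would include a linear factor). Hence x^3 - 975 is the minimal polynomial of α, and in particular [Q(α):Q] = 3.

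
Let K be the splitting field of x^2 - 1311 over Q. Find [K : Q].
[K : Q] = 2

f(x) = x^2 - 1311 factors as (x - √1311)(x + √1311). The splitting field is K = Q(√1311). Since 1311 is squarefree and > 1, it is not a perfect square, so x^2 - 1311 is irreducible over Q and [Q(√1311) : Q] = 2. Hence [K : Q] = 2.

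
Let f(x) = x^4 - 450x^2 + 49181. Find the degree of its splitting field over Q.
[K : Q] = 4

Solving the quadratic in x^2: x^2 = (450 ± √(450^2 - 4·49181))/2 = (450 ± √5776)/2 = (450 ± 76)/2, giving x^2 = 187 or x^2 = 263. So f(x) = (x^2 - 187)(x^2 - 263) and the roots of f are ±√187, ±√263. Hence the splitting field is K = Q(√187, √263). Since 187 and 263 are distinct squarefree integers > 1, their product 49181 is not a perfect square, so √263 ∉ Q(√187). By the tower law [K:Q] = [Q(√187,√263):Q(√187)] · [Q(√187):Q] = 2 · 2 = 4.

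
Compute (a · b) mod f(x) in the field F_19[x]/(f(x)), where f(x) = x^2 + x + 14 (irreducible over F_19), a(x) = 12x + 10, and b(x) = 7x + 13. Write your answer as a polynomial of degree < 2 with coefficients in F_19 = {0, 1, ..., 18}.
a · b ≡ 9x + 18 (mod f(x))

Multiply in F_19[x]: a(x)·b(x) = (12x + 10)·(7x + 13) = 8x^2 + 17x + 16. This has degree ≥ 2, so divide by f(x) over F_19: 8x^2 + 17x + 16 = (8)·(x^2 + x + 14) + (9x + 18). Hence a·b ≡ 9x + 18 (mod f). (F_19[x]/(f) is a field with 19^2 = 361 elements since f is irreducible of degree 2.)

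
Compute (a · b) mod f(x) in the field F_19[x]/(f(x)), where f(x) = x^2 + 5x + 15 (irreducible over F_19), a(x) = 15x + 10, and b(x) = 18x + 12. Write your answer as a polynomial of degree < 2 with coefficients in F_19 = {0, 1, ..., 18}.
a · b ≡ 17x + 3 (mod f(x))

Multiply in F_19[x]: a(x)·b(x) = (15x + 10)·(18x + 12) = 4x^2 + 18x + 6. This has degree ≥ 2, so divide by f(x) over F_19: 4x^2 + 18x + 6 = (4)·(x^2 + 5x + 15) + (17x + 3). Hence a·b ≡ 17x + 3 (mod f). (F_19[x]/(f) is a field with 19^2 = 361 elements since f is irreducible of degree 2.)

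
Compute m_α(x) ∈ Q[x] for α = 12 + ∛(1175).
m_α(x) = x^3 - 36x^2 + 432x - 2903

Set β = α - 12 = ∛(1175), so β^3 = 1175. Then (α - 12)^3 - 1175 = 0, i.e. α is a root of g(x) = (x - 12)^3 - 1175 = x^3 - 36x^2 + 432x - 2903. Since g(x) = h(x - 12) where h(x) = x^3 - 1175, and h is irreducible over Q (because 1175 is not a perfect cube, so h has no rational root, and a monic cubic with no rational root is irreducible), g is also irreducible (irreducibility is preserved under the substitution x → x - 12). Hence m_α(x) = x^3 - 36x^2 + 432x - 2903.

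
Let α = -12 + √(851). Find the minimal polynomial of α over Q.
m_α(x) = x^2 + 24x - 707

From α + 12 = √(851), squaring gives (α + 12)^2 = 851, i.e. α^2 + 24α + 144 = 851, so α^2 + 24α - 707 = 0. The discriminant of x^2 + 24x - 707 is (24)^2 - 4·(-707) = 576 + 2828 = 3404, and 4·(851) is not a perfect square in Q since 851 is squarefree and ≠ 1. Hence x^2 + 24x - 707 is irreducible over Q and is the minimal polynomial of α.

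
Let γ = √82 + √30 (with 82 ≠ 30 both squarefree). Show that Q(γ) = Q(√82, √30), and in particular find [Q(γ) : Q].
[Q(γ) : Q] = 4 (equivalently, Q(γ) = Q(√82, √30))

Obviously Q(γ) ⊆ Q(√82, √30), and [Q(√82, √30):Q] = 4 (since 82, 30 are distinct squarefree integers > 1 with 2460 not a perfect square). To show equality we compute the minimal polynomial of γ. From γ = √82 + √30: γ^2 = 82 + 2√(2460) + 30 = 112 + 2√(2460), so γ^2 - 112 = 2√(2460); squaring, (γ^2 - 112)^2 = 4·2460, i.e. γ^4 - 224γ^2 + 12544 - 9840 = 0, i.e. γ^4 - 224γ^2 + 2704 = 0. So γ is a root of x^4 - 224x^2 + 2704. This polynomial is irreducible over Q: it has no rational root (each ±√82 ± √30 is irrational), and any factorization into two quadratics over Q would force √(2460) ∈ Q (pairing opposite roots) or √82, √30 ∈ Q (other pairings), all impossible. Hence [Q(γ):Q] = 4 = [Q(√82, √30):Q], so Q(γ) = Q(√82, √30).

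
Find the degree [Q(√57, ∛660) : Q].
[Q(√57, ∛660) : Q] = 6

Let L = Q(√57, ∛660). Since Q(√57) ⊂ L and [Q(√57):Q] = 2, the tower law gives 2 | [L:Q]. Likewise Q(∛660) ⊂ L with [Q(∛660):Q] = 3 (because 660 is not a perfect cube), so 3 | [L:Q]. As gcd(2,3) = 1, [L:Q] is divisible by 6. Conversely L is generated over Q by √57 and ∛660, so [L:Q] ≤ 2·3 = 6. Therefore [Q(√57, ∛660) : Q] = 6.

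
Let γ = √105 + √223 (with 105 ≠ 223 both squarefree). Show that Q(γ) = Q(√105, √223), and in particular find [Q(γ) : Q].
[Q(γ) : Q] = 4 (equivalently, Q(γ) = Q(√105, √223))

Obviously Q(γ) ⊆ Q(√105, √223), and [Q(√105, √223):Q] = 4 (since 105, 223 are distinct squarefree integers > 1 with 23415 not a perfect square). To show equality we compute the minimal polynomial of γ. From γ = √105 + √223: γ^2 = 105 + 2√(23415) + 223 = 328 + 2√(23415), so γ^2 - 328 = 2√(23415); squaring, (γ^2 - 328)^2 = 4·23415, i.e. γ^4 - 656γ^2 + 107584 - 93660 = 0, i.e. γ^4 - 656γ^2 + 13924 = 0. So γ is a root of x^4 - 656x^2 + 13924. This polynomial is irreducible over Q: it has no rational root (each ±√105 ± √223 is irrational), and any factorization into two quadratics over Q would force √(23415) ∈ Q (pairing opposite roots) or √105, √223 ∈ Q (other pairings), all impossible. Hence [Q(γ):Q] = 4 = [Q(√105, √223):Q], so Q(γ) = Q(√105, √223).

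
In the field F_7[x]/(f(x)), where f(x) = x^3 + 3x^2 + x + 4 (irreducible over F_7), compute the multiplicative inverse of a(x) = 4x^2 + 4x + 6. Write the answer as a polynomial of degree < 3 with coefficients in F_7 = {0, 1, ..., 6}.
a(x)^(-1) ≡ 6x^2 + 5x + 6 (mod f(x))

Since f is irreducible over F_7, F_7[x]/(f) is a field and a(x) ≠ 0 has an inverse. Apply the extended Euclidean algorithm to f(x) and a(x) in F_7[x]: f(x) = (2x + 4)·a(x) + (x + 1);  a(x) = (4x)·(x + 1) + (6). The last nonzero remainder is the constant 6 = gcd(f, a) in F_7. Back-substituting through the division chain expresses 6 = s(x)·a(x) + t(x)·f(x) with s(x) ≡ x^2 + 2x + 1 (mod f), so (x^2 + 2x + 1)·a(x) ≡ 6 (mod f). Multiplying by 6^(-1) ≡ 6 in F_7 gives a(x)^(-1) ≡ 6·(x^2 + 2x + 1) ≡ 6x^2 + 5x + 6 (mod f). Check: (4x^2 + 4x + 6)·(6x^2 + 5x + 6) = 3x^4 + 2x^3 + 3x^2 + 5x + 1 ≡ 1 (mod x^3 + 3x^2 + x + 4).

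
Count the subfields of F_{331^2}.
F_{331^2} has 2 subfields

The subfields of F_{p^n} are exactly the fields F_{p^d} for d | n (each is the fixed field of the unique index-d subgroup of Gal(F_{p^n}/F_p) ≅ Z/nZ). The divisors of n = 2 are {1, 2}, giving 2 subfields: F_{331^1}, F_{331^2}.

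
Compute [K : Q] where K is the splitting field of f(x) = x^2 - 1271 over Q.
[K : Q] = 2

f(x) = x^2 - 1271 factors as (x - √1271)(x + √1271). The splitting field is K = Q(√1271). Since 1271 is squarefree and > 1, it is not a perfect square, so x^2 - 1271 is irreducible over Q and [Q(√1271) : Q] = 2. Hence [K : Q] = 2.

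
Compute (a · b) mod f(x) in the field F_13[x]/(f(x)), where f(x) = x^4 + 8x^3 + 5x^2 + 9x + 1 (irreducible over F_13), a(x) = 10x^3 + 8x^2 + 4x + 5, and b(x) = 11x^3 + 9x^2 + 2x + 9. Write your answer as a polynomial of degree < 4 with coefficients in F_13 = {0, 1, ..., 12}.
a · b ≡ 10x^3 + 5x^2 + 2x + 4 (mod f(x))

Multiply in F_13[x]: a(x)·b(x) = (10x^3 + 8x^2 + 4x + 5)·(11x^3 + 9x^2 + 2x + 9) = 6x^6 + 9x^5 + 6x^4 + 2x^3 + 8x^2 + 7x + 6. This has degree ≥ 4, so divide by f(x) over F_13: 6x^6 + 9x^5 + 6x^4 + 2x^3 + 8x^2 + 7x + 6 = (6x^2 + 2)·(x^4 + 8x^3 + 5x^2 + 9x + 1) + (10x^3 + 5x^2 + 2x + 4). Hence a·b ≡ 10x^3 + 5x^2 + 2x + 4 (mod f). (F_13[x]/(f) is a field with 13^4 = 28561 elements since f is irreducible of degree 4.)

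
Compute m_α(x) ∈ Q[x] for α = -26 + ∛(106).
m_α(x) = x^3 + 78x^2 + 2028x + 17470

Set β = α + 26 = ∛(106), so β^3 = 106. Then (α + 26)^3 - 106 = 0, i.e. α is a root of g(x) = (x + 26)^3 - 106 = x^3 + 78x^2 + 2028x + 17470. Since g(x) = h(x + 26) where h(x) = x^3 - 106, and h is irreducible over Q (because 106 is not a perfect cube, so h has no rational root, and a monic cubic with no rational root is irreducible), g is also irreducible (irreducibility is preserved under the substitution x → x + 26). Hence m_α(x) = x^3 + 78x^2 + 2028x + 17470.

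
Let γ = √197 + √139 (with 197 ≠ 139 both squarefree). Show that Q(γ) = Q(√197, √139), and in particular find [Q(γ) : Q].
[Q(γ) : Q] = 4 (equivalently, Q(γ) = Q(√197, √139))

Obviously Q(γ) ⊆ Q(√197, √139), and [Q(√197, √139):Q] = 4 (since 197, 139 are distinct squarefree integers > 1 with 27383 not a perfect square). To show equality we compute the minimal polynomial of γ. From γ = √197 + √139: γ^2 = 197 + 2√(27383) + 139 = 336 + 2√(27383), so γ^2 - 336 = 2√(27383); squaring, (γ^2 - 336)^2 = 4·27383, i.e. γ^4 - 672γ^2 + 112896 - 109532 = 0, i.e. γ^4 - 672γ^2 + 3364 = 0. So γ is a root of x^4 - 672x^2 + 3364. This polynomial is irreducible over Q: it has no rational root (each ±√197 ± √139 is irrational), and any factorization into two quadratics over Q would force √(27383) ∈ Q (pairing opposite roots) or √197, √139 ∈ Q (other pairings), all impossible. Hence [Q(γ):Q] = 4 = [Q(√197, √139):Q], so Q(γ) = Q(√197, √139).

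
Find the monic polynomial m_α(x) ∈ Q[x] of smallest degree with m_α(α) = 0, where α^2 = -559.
m_α(x) = x^2 + 559

α satisfies α^2 + 559 = 0, so x^2 + 559 annihilates α. Since d = -559 is squarefree and ≠ 1, it is not a perfect square in Q, so x^2 + 559 has no rational root and is therefore irreducible over Q (a degree-2 polynomial over a field is irreducible iff it has no root). Hence m_α(x) = x^2 + 559.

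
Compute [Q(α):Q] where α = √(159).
[Q(α):Q] = 2

[Q(α):Q] equals the degree of the minimal polynomial of α. Here α^2 = 159 and x^2 - 159 is irreducible (d = 159 is squarefree, ≠ 1, hence not a square), so deg(m_α) = 2. Thus [Q(α):Q] = 2.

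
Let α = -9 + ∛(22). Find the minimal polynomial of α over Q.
m_α(x) = x^3 + 27x^2 + 243x + 707

Set β = α + 9 = ∛(22), so β^3 = 22. Then (α + 9)^3 - 22 = 0, i.e. α is a root of g(x) = (x + 9)^3 - 22 = x^3 + 27x^2 + 243x + 707. Since g(x) = h(x + 9) where h(x) = x^3 - 22, and h is irreducible over Q (because 22 is not a perfect cube, so h has no rational root, and a monic cubic with no rational root is irreducible), g is also irreducible (irreducibility is preserved under the substitution x → x + 9). Hence m_α(x) = x^3 + 27x^2 + 243x + 707.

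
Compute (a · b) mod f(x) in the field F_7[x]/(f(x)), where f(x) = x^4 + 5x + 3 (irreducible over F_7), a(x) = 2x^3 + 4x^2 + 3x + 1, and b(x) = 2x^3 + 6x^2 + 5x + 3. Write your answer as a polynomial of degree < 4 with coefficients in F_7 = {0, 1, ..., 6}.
a · b ≡ 5x^3 + 5x^2 + 6x + 2 (mod f(x))

Multiply in F_7[x]: a(x)·b(x) = (2x^3 + 4x^2 + 3x + 1)·(2x^3 + 6x^2 + 5x + 3) = 4x^6 + 6x^5 + 5x^4 + 4x^3 + 5x^2 + 3. This has degree ≥ 4, so divide by f(x) over F_7: 4x^6 + 6x^5 + 5x^4 + 4x^3 + 5x^2 + 3 = (4x^2 + 6x + 5)·(x^4 + 5x + 3) + (5x^3 + 5x^2 + 6x + 2). Hence a·b ≡ 5x^3 + 5x^2 + 6x + 2 (mod f). (F_7[x]/(f) is a field with 7^4 = 2401 elements since f is irreducible of degree 4.)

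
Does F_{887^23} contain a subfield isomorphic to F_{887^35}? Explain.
No: F_{887^35} is not a subfield of F_{887^23}

F_{p^m} embeds in F_{p^n} iff m | n. Here 35 ∤ 23 (since 23 = 0·35 + 23 with remainder 23 ≠ 0), so F_{887^35} is not a subfield of F_{887^23}. Equivalently: if it were, the tower law would give 35 = [F_{887^35}:F_887] dividing [F_{887^23}:F_887] = 23, contradiction.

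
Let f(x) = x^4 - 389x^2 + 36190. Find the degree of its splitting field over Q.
[K : Q] = 4

Solving the quadratic in x^2: x^2 = (389 ± √(389^2 - 4·36190))/2 = (389 ± √6561)/2 = (389 ± 81)/2, giving x^2 = 154 or x^2 = 235. So f(x) = (x^2 - 154)(x^2 - 235) and the roots of f are ±√154, ±√235. Hence the splitting field is K = Q(√154, √235). Since 154 and 235 are distinct squarefree integers > 1, their product 36190 is not a perfect square, so √235 ∉ Q(√154). By the tower law [K:Q] = [Q(√154,√235):Q(√154)] · [Q(√154):Q] = 2 · 2 = 4.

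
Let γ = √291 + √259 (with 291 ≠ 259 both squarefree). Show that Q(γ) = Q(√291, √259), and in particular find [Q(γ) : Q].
[Q(γ) : Q] = 4 (equivalently, Q(γ) = Q(√291, √259))

Obviously Q(γ) ⊆ Q(√291, √259), and [Q(√291, √259):Q] = 4 (since 291, 259 are distinct squarefree integers > 1 with 75369 not a perfect square). To show equality we compute the minimal polynomial of γ. From γ = √291 + √259: γ^2 = 291 + 2√(75369) + 259 = 550 + 2√(75369), so γ^2 - 550 = 2√(75369); squaring, (γ^2 - 550)^2 = 4·75369, i.e. γ^4 - 1100γ^2 + 302500 - 301476 = 0, i.e. γ^4 - 1100γ^2 + 1024 = 0. So γ is a root of x^4 - 1100x^2 + 1024. This polynomial is irreducible over Q: it has no rational root (each ±√291 ± √259 is irrational), and any factorization into two quadratics over Q would force √(75369) ∈ Q (pairing opposite roots) or √291, √259 ∈ Q (other pairings), all impossible. Hence [Q(γ):Q] = 4 = [Q(√291, √259):Q], so Q(γ) = Q(√291, √259).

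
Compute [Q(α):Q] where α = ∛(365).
[Q(α):Q] = 3

The minimal polynomial of α is x^3 - 365, irreducible over Q since 365 is not a perfect cube (so x^3 - 365 has no rational root). Hence [Q(α):Q] = deg(m_α) = 3.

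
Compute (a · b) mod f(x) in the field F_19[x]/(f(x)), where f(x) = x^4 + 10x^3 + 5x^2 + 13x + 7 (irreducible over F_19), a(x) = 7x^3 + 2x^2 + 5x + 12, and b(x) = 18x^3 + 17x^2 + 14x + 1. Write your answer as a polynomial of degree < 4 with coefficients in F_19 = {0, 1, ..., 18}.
a · b ≡ 4x^3 + 12x^2 + 16x + 17 (mod f(x))

Multiply in F_19[x]: a(x)·b(x) = (7x^3 + 2x^2 + 5x + 12)·(18x^3 + 17x^2 + 14x + 1) = 12x^6 + 3x^5 + 13x^4 + 13x^3 + 10x^2 + 2x + 12. This has degree ≥ 4, so divide by f(x) over F_19: 12x^6 + 3x^5 + 13x^4 + 13x^3 + 10x^2 + 2x + 12 = (12x^2 + 16x + 2)·(x^4 + 10x^3 + 5x^2 + 13x + 7) + (4x^3 + 12x^2 + 16x + 17). Hence a·b ≡ 4x^3 + 12x^2 + 16x + 17 (mod f). (F_19[x]/(f) is a field with 19^4 = 130321 elements since f is irreducible of degree 4.)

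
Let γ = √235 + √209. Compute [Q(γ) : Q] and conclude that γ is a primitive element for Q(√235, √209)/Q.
[Q(γ) : Q] = 4 (equivalently, Q(γ) = Q(√235, √209))

Obviously Q(γ) ⊆ Q(√235, √209), and [Q(√235, √209):Q] = 4 (since 235, 209 are distinct squarefree integers > 1 with 49115 not a perfect square). To show equality we compute the minimal polynomial of γ. From γ = √235 + √209: γ^2 = 235 + 2√(49115) + 209 = 444 + 2√(49115), so γ^2 - 444 = 2√(49115); squaring, (γ^2 - 444)^2 = 4·49115, i.e. γ^4 - 888γ^2 + 197136 - 196460 = 0, i.e. γ^4 - 888γ^2 + 676 = 0. So γ is a root of x^4 - 888x^2 + 676. This polynomial is irreducible over Q: it has no rational root (each ±√235 ± √209 is irrational), and any factorization into two quadratics over Q would force √(49115) ∈ Q (pairing opposite roots) or √235, √209 ∈ Q (other pairings), all impossible. Hence [Q(γ):Q] = 4 = [Q(√235, √209):Q], so Q(γ) = Q(√235, √209).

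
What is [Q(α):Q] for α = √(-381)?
[Q(α):Q] = 2

[Q(α):Q] equals the degree of the minimal polynomial of α. Here α^2 = -381 and x^2 + 381 is irreducible (d = -381 is squarefree, ≠ 1, hence not a square), so deg(m_α) = 2. Thus [Q(α):Q] = 2.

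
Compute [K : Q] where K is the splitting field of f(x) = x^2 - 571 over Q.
[K : Q] = 2

f(x) = x^2 - 571 factors as (x - √571)(x + √571). The splitting field is K = Q(√571). Since 571 is squarefree and > 1, it is not a perfect square, so x^2 - 571 is irreducible over Q and [Q(√571) : Q] = 2. Hence [K : Q] = 2.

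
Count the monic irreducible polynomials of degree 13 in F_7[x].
There are 7453000800 monic irreducible polynomials of degree 13 over F_7

Each element of F_{7^13} that lies in no proper subfield is a root of exactly one monic irreducible of degree 13 over F_7, and each such polynomial has 13 distinct roots in F_{7^13}. By Möbius inversion the count is N_7(13) = (1/13) Σ_{d|13} μ(13/d) · 7^d = (1/13)(μ(13)·7^1 + μ(1)·7^13) = 96889010400/13 = 7453000800.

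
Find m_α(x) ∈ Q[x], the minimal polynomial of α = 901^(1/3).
m_α(x) = x^3 - 901

α satisfies α^3 = 901, so x^3 - 901 annihilates α. By the rational root test, a rational root p/q (in lowest terms) of x^3 - 901 would satisfy p^3 = 901 q^3, forcing q = 1 and p^3 = 901; but 901 is not a perfect cube, contradiction. A monic cubic over Q with no rational root is irreducible (any nontrivial factorization would include a linear factor). Hence x^3 - 901 is the minimal polynomial of α, and in particular [Q(α):Q] = 3.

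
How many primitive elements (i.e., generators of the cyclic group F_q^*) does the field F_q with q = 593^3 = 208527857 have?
There are φ(208527856) = 100776960 primitive elements

F_q^* is cyclic of order q - 1 = 208527856. A cyclic group of order m has exactly φ(m) generators. Here m = 208527856 = 2^4 · 37 · 163 · 2161, so the number of primitive elements is φ(208527856) = 100776960.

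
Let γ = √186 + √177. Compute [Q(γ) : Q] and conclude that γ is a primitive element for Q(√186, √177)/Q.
[Q(γ) : Q] = 4 (equivalently, Q(γ) = Q(√186, √177))

Obviously Q(γ) ⊆ Q(√186, √177), and [Q(√186, √177):Q] = 4 (since 186, 177 are distinct squarefree integers > 1 with 32922 not a perfect square). To show equality we compute the minimal polynomial of γ. From γ = √186 + √177: γ^2 = 186 + 2√(32922) + 177 = 363 + 2√(32922), so γ^2 - 363 = 2√(32922); squaring, (γ^2 - 363)^2 = 4·32922, i.e. γ^4 - 726γ^2 + 131769 - 131688 = 0, i.e. γ^4 - 726γ^2 + 81 = 0. So γ is a root of x^4 - 726x^2 + 81. This polynomial is irreducible over Q: it has no rational root (each ±√186 ± √177 is irrational), and any factorization into two quadratics over Q would force √(32922) ∈ Q (pairing opposite roots) or √186, √177 ∈ Q (other pairings), all impossible. Hence [Q(γ):Q] = 4 = [Q(√186, √177):Q], so Q(γ) = Q(√186, √177).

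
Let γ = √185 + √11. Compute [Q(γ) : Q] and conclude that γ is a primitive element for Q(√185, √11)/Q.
[Q(γ) : Q] = 4 (equivalently, Q(γ) = Q(√185, √11))

Obviously Q(γ) ⊆ Q(√185, √11), and [Q(√185, √11):Q] = 4 (since 185, 11 are distinct squarefree integers > 1 with 2035 not a perfect square). To show equality we compute the minimal polynomial of γ. From γ = √185 + √11: γ^2 = 185 + 2√(2035) + 11 = 196 + 2√(2035), so γ^2 - 196 = 2√(2035); squaring, (γ^2 - 196)^2 = 4·2035, i.e. γ^4 - 392γ^2 + 38416 - 8140 = 0, i.e. γ^4 - 392γ^2 + 30276 = 0. So γ is a root of x^4 - 392x^2 + 30276. This polynomial is irreducible over Q: it has no rational root (each ±√185 ± √11 is irrational), and any factorization into two quadratics over Q would force √(2035) ∈ Q (pairing opposite roots) or √185, √11 ∈ Q (other pairings), all impossible. Hence [Q(γ):Q] = 4 = [Q(√185, √11):Q], so Q(γ) = Q(√185, √11).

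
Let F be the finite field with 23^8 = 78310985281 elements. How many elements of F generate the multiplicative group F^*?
There are φ(78310985280) = 18626150400 primitive elements

F_q^* is cyclic of order q - 1 = 78310985280. A cyclic group of order m has exactly φ(m) generators. Here m = 78310985280 = 2^6 · 3 · 5 · 11 · 53 · 139921, so the number of primitive elements is φ(78310985280) = 18626150400.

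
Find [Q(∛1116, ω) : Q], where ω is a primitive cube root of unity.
[Q(∛1116, ω) : Q] = 6

[Q(∛1116):Q] = 3 (min poly x^3 - 1116, irreducible since 1116 is not a perfect cube). [Q(ω):Q] = 2 (min poly x^2 + x + 1). Since Q(∛1116) ⊂ R and ω ∉ R, we have ω ∉ Q(∛1116), so x^2 + x + 1 remains irreducible over Q(∛1116) and [Q(∛1116, ω) : Q(∛1116)] = 2. By the tower law, [Q(∛1116, ω) : Q] = 3 · 2 = 6. (In fact Q(∛1116, ω) is the splitting field of x^3 - 1116 over Q.)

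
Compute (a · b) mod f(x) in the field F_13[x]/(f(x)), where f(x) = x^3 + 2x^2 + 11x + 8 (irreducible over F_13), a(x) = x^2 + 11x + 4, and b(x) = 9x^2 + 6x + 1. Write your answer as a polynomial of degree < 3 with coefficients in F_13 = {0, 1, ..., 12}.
a · b ≡ 12x^2 + 7x + 10 (mod f(x))

Multiply in F_13[x]: a(x)·b(x) = (x^2 + 11x + 4)·(9x^2 + 6x + 1) = 9x^4 + x^3 + 12x^2 + 9x + 4. This has degree ≥ 3, so divide by f(x) over F_13: 9x^4 + x^3 + 12x^2 + 9x + 4 = (9x + 9)·(x^3 + 2x^2 + 11x + 8) + (12x^2 + 7x + 10). Hence a·b ≡ 12x^2 + 7x + 10 (mod f). (F_13[x]/(f) is a field with 13^3 = 2197 elements since f is irreducible of degree 3.)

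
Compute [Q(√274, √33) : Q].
[Q(√274, √33) : Q] = 4

[Q(√274):Q] = 2 (min poly x^2 - 274, irreducible since 274 is squarefree > 1). For the top step, suppose √33 ∈ Q(√274), say √33 = c + d√274 with c, d ∈ Q. Squaring: 33 = c^2 + 274d^2 + 2cd√274. Since √274 ∉ Q this forces 2cd = 0. If d = 0 then √33 = c ∈ Q, contradicting 33 squarefree > 1. If c = 0 then 33 = 274d^2, so 274·33 = (274d)^2 is a perfect square in Q — but 274·33 = 9042 is not a perfect square (since 274 and 33 are distinct squarefree integers). Contradiction. Hence √33 ∉ Q(√274), so x^2 - 33 stays irreducible over Q(√274) and [Q(√274, √33) : Q(√274)] = 2. By the tower law, [Q(√274, √33) : Q] = 2 · 2 = 4.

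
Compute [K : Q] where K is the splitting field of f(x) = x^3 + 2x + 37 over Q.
[K : Q] = 6

By the rational root test, any rational root of the monic integer polynomial f(x) = x^3 + 2x + 37 must be an integer dividing the constant term 37, i.e. one of ±{1, 37}. Evaluating: f(1) = 40, f(-1) = 34, f(37) = 50764, f(-37) = -50690; none is 0, so f has no rational root and is therefore irreducible over Q (a cubic with no linear factor over a field is irreducible). For an irreducible cubic, the Galois group is A_3 or S_3 according as the discriminant disc(f) = -4a^3 - 27b^2 = -4·(2)^3 - 27·(37)^2 = -36995 is or is not a square in Q. Here disc(f) = -36995 is not a perfect square in Q, so the Galois group of f over Q is not contained in A_3 and must be all of S_3. The splitting field has degree |S_3| = 6 over Q, so [K : Q] = 6.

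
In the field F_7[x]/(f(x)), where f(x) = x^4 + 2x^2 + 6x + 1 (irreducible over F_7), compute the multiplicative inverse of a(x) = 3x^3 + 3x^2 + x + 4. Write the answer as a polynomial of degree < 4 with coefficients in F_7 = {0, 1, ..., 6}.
a(x)^(-1) ≡ 5x^3 + x^2 + 2x + 5 (mod f(x))

Since f is irreducible over F_7, F_7[x]/(f) is a field and a(x) ≠ 0 has an inverse. Apply the extended Euclidean algorithm to f(x) and a(x) in F_7[x]: f(x) = (5x + 2)·a(x) + (5x^2 + 5x);  a(x) = (2x)·(5x^2 + 5x) + (x + 4);  (5x^2 + 5x) = (5x + 6)·(x + 4) + (4). The last nonzero remainder is the constant 4 = gcd(f, a) in F_7. Back-substituting through the division chain expresses 4 = s(x)·a(x) + t(x)·f(x) with s(x) ≡ 6x^3 + 4x^2 + x + 6 (mod f), so (6x^3 + 4x^2 + x + 6)·a(x) ≡ 4 (mod f). Multiplying by 4^(-1) ≡ 2 in F_7 gives a(x)^(-1) ≡ 2·(6x^3 + 4x^2 + x + 6) ≡ 5x^3 + x^2 + 2x + 5 (mod f). Check: (3x^3 + 3x^2 + x + 4)·(5x^3 + x^2 + 2x + 5) = x^6 + 4x^5 + 6x + 6 ≡ 1 (mod x^4 + 2x^2 + 6x + 1).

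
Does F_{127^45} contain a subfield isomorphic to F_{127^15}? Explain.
Yes: F_{127^15} is a subfield of F_{127^45}

F_{p^m} embeds in F_{p^n} iff m | n (since F_{p^n} is the splitting field of x^(p^n) - x, and F_{p^m} ⊂ F_{p^n} forces p^n to be a power of p^m, i.e. m | n; conversely if m | n then every root of x^(p^m) - x is a root of x^(p^n) - x). Here 15 | 45 (since 45 = 3·15), so F_{127^15} is a subfield of F_{127^45}, and [F_{127^45} : F_{127^15}] = 45/15 = 3.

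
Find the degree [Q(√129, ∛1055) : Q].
[Q(√129, ∛1055) : Q] = 6

Let L = Q(√129, ∛1055). Since Q(√129) ⊂ L and [Q(√129):Q] = 2, the tower law gives 2 | [L:Q]. Likewise Q(∛1055) ⊂ L with [Q(∛1055):Q] = 3 (because 1055 is not a perfect cube), so 3 | [L:Q]. As gcd(2,3) = 1, [L:Q] is divisible by 6. Conversely L is generated over Q by √129 and ∛1055, so [L:Q] ≤ 2·3 = 6. Therefore [Q(√129, ∛1055) : Q] = 6.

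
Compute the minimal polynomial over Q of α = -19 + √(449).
m_α(x) = x^2 + 38x - 88

From α + 19 = √(449), squaring gives (α + 19)^2 = 449, i.e. α^2 + 38α + 361 = 449, so α^2 + 38α - 88 = 0. The discriminant of x^2 + 38x - 88 is (38)^2 - 4·(-88) = 1444 + 352 = 1796, and 4·(449) is not a perfect square in Q since 449 is squarefree and ≠ 1. Hence x^2 + 38x - 88 is irreducible over Q and is the minimal polynomial of α.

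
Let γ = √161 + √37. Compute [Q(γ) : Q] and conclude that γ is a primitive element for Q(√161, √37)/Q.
[Q(γ) : Q] = 4 (equivalently, Q(γ) = Q(√161, √37))

Obviously Q(γ) ⊆ Q(√161, √37), and [Q(√161, √37):Q] = 4 (since 161, 37 are distinct squarefree integers > 1 with 5957 not a perfect square). To show equality we compute the minimal polynomial of γ. From γ = √161 + √37: γ^2 = 161 + 2√(5957) + 37 = 198 + 2√(5957), so γ^2 - 198 = 2√(5957); squaring, (γ^2 - 198)^2 = 4·5957, i.e. γ^4 - 396γ^2 + 39204 - 23828 = 0, i.e. γ^4 - 396γ^2 + 15376 = 0. So γ is a root of x^4 - 396x^2 + 15376. This polynomial is irreducible over Q: it has no rational root (each ±√161 ± √37 is irrational), and any factorization into two quadratics over Q would force √(5957) ∈ Q (pairing opposite roots) or √161, √37 ∈ Q (other pairings), all impossible. Hence [Q(γ):Q] = 4 = [Q(√161, √37):Q], so Q(γ) = Q(√161, √37).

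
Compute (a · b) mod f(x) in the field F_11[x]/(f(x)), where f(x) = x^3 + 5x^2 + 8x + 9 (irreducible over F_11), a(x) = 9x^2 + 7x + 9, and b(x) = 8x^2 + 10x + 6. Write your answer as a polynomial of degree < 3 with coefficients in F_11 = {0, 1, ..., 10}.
a · b ≡ 8x^2 + 8x (mod f(x))

Multiply in F_11[x]: a(x)·b(x) = (9x^2 + 7x + 9)·(8x^2 + 10x + 6) = 6x^4 + 3x^3 + 9x^2 + 10. This has degree ≥ 3, so divide by f(x) over F_11: 6x^4 + 3x^3 + 9x^2 + 10 = (6x + 6)·(x^3 + 5x^2 + 8x + 9) + (8x^2 + 8x). Hence a·b ≡ 8x^2 + 8x (mod f). (F_11[x]/(f) is a field with 11^3 = 1331 elements since f is irreducible of degree 3.)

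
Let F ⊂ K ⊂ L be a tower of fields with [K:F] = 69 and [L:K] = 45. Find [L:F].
[L:F] = 3105

The tower law says that for any tower of field extensions F ⊂ K ⊂ L with finite degrees, [L:F] = [L:K] · [K:F]. Here this gives [L:F] = 45 · 69 = 3105.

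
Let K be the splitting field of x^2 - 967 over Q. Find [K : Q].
[K : Q] = 2

f(x) = x^2 - 967 factors as (x - √967)(x + √967). The splitting field is K = Q(√967). Since 967 is squarefree and > 1, it is not a perfect square, so x^2 - 967 is irreducible over Q and [Q(√967) : Q] = 2. Hence [K : Q] = 2.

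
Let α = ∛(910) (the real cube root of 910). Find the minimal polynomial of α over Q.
m_α(x) = x^3 - 910

α satisfies α^3 = 910, so x^3 - 910 annihilates α. By the rational root test, a rational root p/q (in lowest terms) of x^3 - 910 would satisfy p^3 = 910 q^3, forcing q = 1 and p^3 = 910; but 910 is not a perfect cube, contradiction. A monic cubic over Q with no rational root is irreducible (any nontrivial factorization would include a linear factor). Hence x^3 - 910 is the minimal polynomial of α, and in particular [Q(α):Q] = 3.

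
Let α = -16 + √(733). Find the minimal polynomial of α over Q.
m_α(x) = x^2 + 32x - 477

From α + 16 = √(733), squaring gives (α + 16)^2 = 733, i.e. α^2 + 32α + 256 = 733, so α^2 + 32α - 477 = 0. The discriminant of x^2 + 32x - 477 is (32)^2 - 4·(-477) = 1024 + 1908 = 2932, and 4·(733) is not a perfect square in Q since 733 is squarefree and ≠ 1. Hence x^2 + 32x - 477 is irreducible over Q and is the minimal polynomial of α.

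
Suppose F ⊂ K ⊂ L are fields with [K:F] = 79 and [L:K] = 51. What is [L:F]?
[L:F] = 4029

The tower law says that for any tower of field extensions F ⊂ K ⊂ L with finite degrees, [L:F] = [L:K] · [K:F]. Here this gives [L:F] = 51 · 79 = 4029.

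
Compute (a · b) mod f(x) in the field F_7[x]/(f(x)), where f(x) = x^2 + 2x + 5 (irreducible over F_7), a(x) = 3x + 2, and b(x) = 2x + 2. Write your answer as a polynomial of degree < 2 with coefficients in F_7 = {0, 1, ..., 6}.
a · b ≡ 5x + 2 (mod f(x))

Multiply in F_7[x]: a(x)·b(x) = (3x + 2)·(2x + 2) = 6x^2 + 3x + 4. This has degree ≥ 2, so divide by f(x) over F_7: 6x^2 + 3x + 4 = (6)·(x^2 + 2x + 5) + (5x + 2). Hence a·b ≡ 5x + 2 (mod f). (F_7[x]/(f) is a field with 7^2 = 49 elements since f is irreducible of degree 2.)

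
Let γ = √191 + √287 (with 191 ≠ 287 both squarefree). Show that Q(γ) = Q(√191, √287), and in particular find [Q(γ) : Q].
[Q(γ) : Q] = 4 (equivalently, Q(γ) = Q(√191, √287))

Obviously Q(γ) ⊆ Q(√191, √287), and [Q(√191, √287):Q] = 4 (since 191, 287 are distinct squarefree integers > 1 with 54817 not a perfect square). To show equality we compute the minimal polynomial of γ. From γ = √191 + √287: γ^2 = 191 + 2√(54817) + 287 = 478 + 2√(54817), so γ^2 - 478 = 2√(54817); squaring, (γ^2 - 478)^2 = 4·54817, i.e. γ^4 - 956γ^2 + 228484 - 219268 = 0, i.e. γ^4 - 956γ^2 + 9216 = 0. So γ is a root of x^4 - 956x^2 + 9216. This polynomial is irreducible over Q: it has no rational root (each ±√191 ± √287 is irrational), and any factorization into two quadratics over Q would force √(54817) ∈ Q (pairing opposite roots) or √191, √287 ∈ Q (other pairings), all impossible. Hence [Q(γ):Q] = 4 = [Q(√191, √287):Q], so Q(γ) = Q(√191, √287).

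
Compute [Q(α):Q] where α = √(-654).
[Q(α):Q] = 2

[Q(α):Q] equals the degree of the minimal polynomial of α. Here α^2 = -654 and x^2 + 654 is irreducible (d = -654 is squarefree, ≠ 1, hence not a square), so deg(m_α) = 2. Thus [Q(α):Q] = 2.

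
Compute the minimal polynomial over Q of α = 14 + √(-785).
m_α(x) = x^2 - 28x + 981

From α - 14 = √(-785), squaring gives (α - 14)^2 = -785, i.e. α^2 - 28α + 196 = -785, so α^2 - 28α + 981 = 0. The discriminant of x^2 - 28x + 981 is (-28)^2 - 4·(981) = 784 - 3924 = -3140, and 4·(-785) is not a perfect square in Q since -785 is squarefree and ≠ 1. Hence x^2 - 28x + 981 is irreducible over Q and is the minimal polynomial of α.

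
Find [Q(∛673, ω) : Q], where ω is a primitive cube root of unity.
[Q(∛673, ω) : Q] = 6

[Q(∛673):Q] = 3 (min poly x^3 - 673, irreducible since 673 is not a perfect cube). [Q(ω):Q] = 2 (min poly x^2 + x + 1). Since Q(∛673) ⊂ R and ω ∉ R, we have ω ∉ Q(∛673), so x^2 + x + 1 remains irreducible over Q(∛673) and [Q(∛673, ω) : Q(∛673)] = 2. By the tower law, [Q(∛673, ω) : Q] = 3 · 2 = 6. (In fact Q(∛673, ω) is the splitting field of x^3 - 673 over Q.)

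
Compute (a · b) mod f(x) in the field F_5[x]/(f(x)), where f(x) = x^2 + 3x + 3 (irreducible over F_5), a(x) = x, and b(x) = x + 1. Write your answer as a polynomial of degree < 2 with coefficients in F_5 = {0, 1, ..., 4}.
a · b ≡ 3x + 2 (mod f(x))

Multiply in F_5[x]: a(x)·b(x) = (x)·(x + 1) = x^2 + x. This has degree ≥ 2, so divide by f(x) over F_5: x^2 + x = (1)·(x^2 + 3x + 3) + (3x + 2). Hence a·b ≡ 3x + 2 (mod f). (F_5[x]/(f) is a field with 5^2 = 25 elements since f is irreducible of degree 2.)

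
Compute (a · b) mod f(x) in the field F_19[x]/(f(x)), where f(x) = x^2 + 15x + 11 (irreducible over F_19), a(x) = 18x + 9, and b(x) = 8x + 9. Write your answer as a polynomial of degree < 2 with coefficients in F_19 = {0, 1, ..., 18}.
a · b ≡ 12x + 17 (mod f(x))

Multiply in F_19[x]: a(x)·b(x) = (18x + 9)·(8x + 9) = 11x^2 + 6x + 5. This has degree ≥ 2, so divide by f(x) over F_19: 11x^2 + 6x + 5 = (11)·(x^2 + 15x + 11) + (12x + 17). Hence a·b ≡ 12x + 17 (mod f). (F_19[x]/(f) is a field with 19^2 = 361 elements since f is irreducible of degree 2.)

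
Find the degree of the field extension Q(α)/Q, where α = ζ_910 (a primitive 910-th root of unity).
[Q(α):Q] = 288

The minimal polynomial of ζ_910 over Q is the 910-th cyclotomic polynomial Φ_910(x), which is irreducible over Q and has degree φ(910) = 288. Hence [Q(α):Q] = φ(910) = 288.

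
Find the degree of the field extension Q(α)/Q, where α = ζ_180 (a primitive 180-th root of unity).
[Q(α):Q] = 48

The minimal polynomial of ζ_180 over Q is the 180-th cyclotomic polynomial Φ_180(x), which is irreducible over Q and has degree φ(180) = 48. Hence [Q(α):Q] = φ(180) = 48.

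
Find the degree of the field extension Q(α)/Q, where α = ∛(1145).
[Q(α):Q] = 3

The minimal polynomial of α is x^3 - 1145, irreducible over Q since 1145 is not a perfect cube (so x^3 - 1145 has no rational root). Hence [Q(α):Q] = deg(m_α) = 3.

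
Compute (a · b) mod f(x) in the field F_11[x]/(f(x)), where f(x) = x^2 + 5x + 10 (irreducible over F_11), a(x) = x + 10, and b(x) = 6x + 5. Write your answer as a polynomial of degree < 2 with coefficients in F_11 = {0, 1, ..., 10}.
a · b ≡ 2x + 1 (mod f(x))

Multiply in F_11[x]: a(x)·b(x) = (x + 10)·(6x + 5) = 6x^2 + 10x + 6. This has degree ≥ 2, so divide by f(x) over F_11: 6x^2 + 10x + 6 = (6)·(x^2 + 5x + 10) + (2x + 1). Hence a·b ≡ 2x + 1 (mod f). (F_11[x]/(f) is a field with 11^2 = 121 elements since f is irreducible of degree 2.)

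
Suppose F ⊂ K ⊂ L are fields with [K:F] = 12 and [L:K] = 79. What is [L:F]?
[L:F] = 948

The tower law says that for any tower of field extensions F ⊂ K ⊂ L with finite degrees, [L:F] = [L:K] · [K:F]. Here this gives [L:F] = 79 · 12 = 948.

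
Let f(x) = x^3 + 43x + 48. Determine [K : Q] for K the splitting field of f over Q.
[K : Q] = 6

By the rational root test, any rational root of the monic integer polynomial f(x) = x^3 + 43x + 48 must be an integer dividing the constant term 48, i.e. one of ±{1, 2, 3, 4, 6, 8, 12, 16, 24, 48}. Evaluating: f(1) = 92, f(-1) = 4, f(2) = 142, f(-2) = -46, f(3) = 204, f(-3) = -108, f(4) = 284, f(-4) = -188, f(6) = 522, f(-6) = -426, f(8) = 904, f(-8) = -808, f(12) = 2292, f(-12) = -2196, f(16) = 4832, f(-16) = -4736, f(24) = 14904, f(-24) = -14808, f(48) = 112704, f(-48) = -112608; none is 0, so f has no rational root and is therefore irreducible over Q (a cubic with no linear factor over a field is irreducible). For an irreducible cubic, the Galois group is A_3 or S_3 according as the discriminant disc(f) = -4a^3 - 27b^2 = -4·(43)^3 - 27·(48)^2 = -380236 is or is not a square in Q. Here disc(f) = -380236 is not a perfect square in Q, so the Galois group of f over Q is not contained in A_3 and must be all of S_3. The splitting field has degree |S_3| = 6 over Q, so [K : Q] = 6.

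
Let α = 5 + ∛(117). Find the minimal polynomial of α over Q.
m_α(x) = x^3 - 15x^2 + 75x - 242

Set β = α - 5 = ∛(117), so β^3 = 117. Then (α - 5)^3 - 117 = 0, i.e. α is a root of g(x) = (x - 5)^3 - 117 = x^3 - 15x^2 + 75x - 242. Since g(x) = h(x - 5) where h(x) = x^3 - 117, and h is irreducible over Q (because 117 is not a perfect cube, so h has no rational root, and a monic cubic with no rational root is irreducible), g is also irreducible (irreducibility is preserved under the substitution x → x - 5). Hence m_α(x) = x^3 - 15x^2 + 75x - 242.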